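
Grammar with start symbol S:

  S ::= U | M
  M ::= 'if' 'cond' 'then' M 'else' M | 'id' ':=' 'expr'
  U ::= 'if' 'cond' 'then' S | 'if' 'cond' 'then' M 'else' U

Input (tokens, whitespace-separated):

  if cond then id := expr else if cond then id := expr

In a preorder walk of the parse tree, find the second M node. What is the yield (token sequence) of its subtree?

id := expr

[S [U if cond then [M id := expr] else [U if cond then [S [M id := expr]]]]]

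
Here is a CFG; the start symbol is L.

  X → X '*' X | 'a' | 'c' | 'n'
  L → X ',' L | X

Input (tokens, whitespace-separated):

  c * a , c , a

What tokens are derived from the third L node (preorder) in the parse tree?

a

[L [X [X c] * [X a]] , [L [X c] , [L [X a]]]]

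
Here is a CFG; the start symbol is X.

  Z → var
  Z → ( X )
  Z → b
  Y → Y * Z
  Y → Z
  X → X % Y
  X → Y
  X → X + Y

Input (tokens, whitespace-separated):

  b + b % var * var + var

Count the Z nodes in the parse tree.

5

[X [X [X [X [Y [Z b]]] + [Y [Z b]]] % [Y [Y [Z var]] * [Z var]]] + [Y [Z var]]]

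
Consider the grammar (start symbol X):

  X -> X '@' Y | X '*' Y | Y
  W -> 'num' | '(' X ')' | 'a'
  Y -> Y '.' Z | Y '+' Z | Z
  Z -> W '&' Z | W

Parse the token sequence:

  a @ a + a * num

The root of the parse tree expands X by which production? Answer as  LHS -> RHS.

[X [X [X [Y [Z [W a]]]] @ [Y [Y [Z [W a]]] + [Z [W a]]]] * [Y [Z [W num]]]]

X -> X '*' Y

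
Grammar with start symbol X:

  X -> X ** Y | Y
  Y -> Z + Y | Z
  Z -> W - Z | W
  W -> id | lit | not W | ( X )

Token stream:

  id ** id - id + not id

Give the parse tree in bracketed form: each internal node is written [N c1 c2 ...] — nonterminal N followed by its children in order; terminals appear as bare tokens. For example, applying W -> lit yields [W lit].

X
X ** Y
Y ** Y
Z ** Y
W ** Y
id ** Y
id ** Z + Y
id ** W - Z + Y
id ** id - Z + Y
id ** id - W + Y
id ** id - id + Y
id ** id - id + Z
id ** id - id + W
id ** id - id + not W
id ** id - id + not id

[X [X [Y [Z [W id]]]] ** [Y [Z [W id] - [Z [W id]]] + [Y [Z [W not [W id]]]]]]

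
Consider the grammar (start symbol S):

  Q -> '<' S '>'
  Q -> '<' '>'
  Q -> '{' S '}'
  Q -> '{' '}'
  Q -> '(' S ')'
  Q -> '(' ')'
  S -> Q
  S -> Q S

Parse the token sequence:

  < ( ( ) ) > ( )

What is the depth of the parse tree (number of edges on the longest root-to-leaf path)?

6

[S [Q < [S [Q ( [S [Q ( )]] )]] >] [S [Q ( )]]]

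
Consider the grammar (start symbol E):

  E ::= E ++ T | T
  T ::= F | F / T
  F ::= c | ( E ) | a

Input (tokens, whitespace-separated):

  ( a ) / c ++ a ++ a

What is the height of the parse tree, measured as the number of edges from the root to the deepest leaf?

[E [E [E [T [F ( [E [T [F a]]] )] / [T [F c]]]] ++ [T [F a]]] ++ [T [F a]]]

8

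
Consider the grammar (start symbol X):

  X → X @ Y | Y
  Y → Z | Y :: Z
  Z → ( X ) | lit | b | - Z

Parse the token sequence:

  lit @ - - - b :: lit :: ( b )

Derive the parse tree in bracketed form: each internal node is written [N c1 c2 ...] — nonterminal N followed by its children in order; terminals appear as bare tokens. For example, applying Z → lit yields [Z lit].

[X [X [Y [Z lit]]] @ [Y [Y [Y [Z - [Z - [Z - [Z b]]]]] :: [Z lit]] :: [Z ( [X [Y [Z b]]] )]]]

X
X @ Y
Y @ Y
Z @ Y
lit @ Y
lit @ Y :: Z
lit @ Y :: Z :: Z
lit @ Z :: Z :: Z
lit @ - Z :: Z :: Z
lit @ - - Z :: Z :: Z
lit @ - - - Z :: Z :: Z
lit @ - - - b :: Z :: Z
lit @ - - - b :: lit :: Z
lit @ - - - b :: lit :: ( X )
lit @ - - - b :: lit :: ( Y )
lit @ - - - b :: lit :: ( Z )
lit @ - - - b :: lit :: ( b )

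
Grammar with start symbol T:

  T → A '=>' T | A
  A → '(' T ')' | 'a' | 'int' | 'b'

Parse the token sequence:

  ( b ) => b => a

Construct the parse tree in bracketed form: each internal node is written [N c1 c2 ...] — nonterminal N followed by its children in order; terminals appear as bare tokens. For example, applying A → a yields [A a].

T
A => T
( T ) => T
( A ) => T
( b ) => T
( b ) => A => T
( b ) => b => T
( b ) => b => A
( b ) => b => a

[T [A ( [T [A b]] )] => [T [A b] => [T [A a]]]]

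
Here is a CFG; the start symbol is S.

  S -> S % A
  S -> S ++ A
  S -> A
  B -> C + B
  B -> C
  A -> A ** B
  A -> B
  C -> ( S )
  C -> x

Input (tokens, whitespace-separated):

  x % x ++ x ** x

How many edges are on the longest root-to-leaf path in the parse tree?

[S [S [S [A [B [C x]]]] % [A [B [C x]]]] ++ [A [A [B [C x]]] ** [B [C x]]]]

6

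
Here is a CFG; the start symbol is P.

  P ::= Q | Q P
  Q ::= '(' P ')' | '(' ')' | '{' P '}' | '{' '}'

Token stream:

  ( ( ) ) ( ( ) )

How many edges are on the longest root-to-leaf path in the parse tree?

[P [Q ( [P [Q ( )]] )] [P [Q ( [P [Q ( )]] )]]]

5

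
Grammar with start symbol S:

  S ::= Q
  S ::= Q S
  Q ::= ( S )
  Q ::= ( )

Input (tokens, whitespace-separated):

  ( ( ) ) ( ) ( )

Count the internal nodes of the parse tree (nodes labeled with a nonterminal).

[S [Q ( [S [Q ( )]] )] [S [Q ( )] [S [Q ( )]]]]

8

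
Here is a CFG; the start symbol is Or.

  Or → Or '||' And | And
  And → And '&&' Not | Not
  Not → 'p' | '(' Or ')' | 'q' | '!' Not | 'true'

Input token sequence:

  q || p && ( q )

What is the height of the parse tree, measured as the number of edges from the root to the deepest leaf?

[Or [Or [And [Not q]]] || [And [And [Not p]] && [Not ( [Or [And [Not q]]] )]]]

6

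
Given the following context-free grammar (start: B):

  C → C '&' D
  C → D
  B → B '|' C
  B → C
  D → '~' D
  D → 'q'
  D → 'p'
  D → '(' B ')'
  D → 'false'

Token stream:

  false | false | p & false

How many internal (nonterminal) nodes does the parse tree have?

11

[B [B [B [C [D false]]] | [C [D false]]] | [C [C [D p]] & [D false]]]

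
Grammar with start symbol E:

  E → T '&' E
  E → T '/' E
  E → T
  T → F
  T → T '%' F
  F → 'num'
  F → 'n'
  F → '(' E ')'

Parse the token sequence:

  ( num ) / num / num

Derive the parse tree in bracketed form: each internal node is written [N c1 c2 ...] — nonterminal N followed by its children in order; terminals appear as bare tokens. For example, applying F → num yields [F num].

E
T / E
F / E
( E ) / E
( T ) / E
( F ) / E
( num ) / E
( num ) / T / E
( num ) / F / E
( num ) / num / E
( num ) / num / T
( num ) / num / F
( num ) / num / num

[E [T [F ( [E [T [F num]]] )]] / [E [T [F num]] / [E [T [F num]]]]]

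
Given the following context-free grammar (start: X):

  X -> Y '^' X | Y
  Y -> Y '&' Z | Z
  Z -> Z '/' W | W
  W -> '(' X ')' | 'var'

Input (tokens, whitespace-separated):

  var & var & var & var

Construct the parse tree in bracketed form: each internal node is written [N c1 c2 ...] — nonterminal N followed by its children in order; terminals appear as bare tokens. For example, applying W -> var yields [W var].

[X [Y [Y [Y [Y [Z [W var]]] & [Z [W var]]] & [Z [W var]]] & [Z [W var]]]]

X
Y
Y & Z
Y & Z & Z
Y & Z & Z & Z
Z & Z & Z & Z
W & Z & Z & Z
var & Z & Z & Z
var & W & Z & Z
var & var & Z & Z
var & var & W & Z
var & var & var & Z
var & var & var & W
var & var & var & var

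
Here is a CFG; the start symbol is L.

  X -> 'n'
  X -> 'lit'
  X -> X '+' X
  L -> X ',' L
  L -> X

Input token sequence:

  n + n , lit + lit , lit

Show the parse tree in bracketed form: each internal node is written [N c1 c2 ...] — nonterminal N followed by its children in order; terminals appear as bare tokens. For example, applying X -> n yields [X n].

[L [X [X n] + [X n]] , [L [X [X lit] + [X lit]] , [L [X lit]]]]

L
X , L
X + X , L
n + X , L
n + n , L
n + n , X , L
n + n , X + X , L
n + n , lit + X , L
n + n , lit + lit , L
n + n , lit + lit , X
n + n , lit + lit , lit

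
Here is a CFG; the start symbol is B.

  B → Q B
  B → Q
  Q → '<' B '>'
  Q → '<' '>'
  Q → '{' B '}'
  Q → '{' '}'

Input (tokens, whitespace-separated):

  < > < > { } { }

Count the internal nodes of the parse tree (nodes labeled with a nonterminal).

[B [Q < >] [B [Q < >] [B [Q { }] [B [Q { }]]]]]

8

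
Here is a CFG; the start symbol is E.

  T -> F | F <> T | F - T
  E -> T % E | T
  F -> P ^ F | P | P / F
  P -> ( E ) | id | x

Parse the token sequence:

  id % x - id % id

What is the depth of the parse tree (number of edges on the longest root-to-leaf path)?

6

[E [T [F [P id]]] % [E [T [F [P x]] - [T [F [P id]]]] % [E [T [F [P id]]]]]]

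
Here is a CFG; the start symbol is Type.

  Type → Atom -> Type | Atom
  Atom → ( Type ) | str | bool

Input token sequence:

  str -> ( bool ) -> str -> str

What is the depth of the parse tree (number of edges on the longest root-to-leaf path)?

5

[Type [Atom str] -> [Type [Atom ( [Type [Atom bool]] )] -> [Type [Atom str] -> [Type [Atom str]]]]]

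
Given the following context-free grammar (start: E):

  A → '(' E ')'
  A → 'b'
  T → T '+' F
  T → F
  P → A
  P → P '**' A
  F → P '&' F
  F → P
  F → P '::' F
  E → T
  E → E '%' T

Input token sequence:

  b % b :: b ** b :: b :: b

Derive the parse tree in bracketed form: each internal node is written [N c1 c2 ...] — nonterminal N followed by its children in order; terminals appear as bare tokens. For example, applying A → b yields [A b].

E
E % T
T % T
F % T
P % T
A % T
b % T
b % F
b % P :: F
b % A :: F
b % b :: F
b % b :: P :: F
b % b :: P ** A :: F
b % b :: A ** A :: F
b % b :: b ** A :: F
b % b :: b ** b :: F
b % b :: b ** b :: P :: F
b % b :: b ** b :: A :: F
b % b :: b ** b :: b :: F
b % b :: b ** b :: b :: P
b % b :: b ** b :: b :: A
b % b :: b ** b :: b :: b

[E [E [T [F [P [A b]]]]] % [T [F [P [A b]] :: [F [P [P [A b]] ** [A b]] :: [F [P [A b]] :: [F [P [A b]]]]]]]]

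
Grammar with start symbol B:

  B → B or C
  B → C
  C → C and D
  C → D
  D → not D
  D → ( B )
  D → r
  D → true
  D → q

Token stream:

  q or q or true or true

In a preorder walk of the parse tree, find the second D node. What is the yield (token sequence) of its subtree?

[B [B [B [B [C [D q]]] or [C [D q]]] or [C [D true]]] or [C [D true]]]

q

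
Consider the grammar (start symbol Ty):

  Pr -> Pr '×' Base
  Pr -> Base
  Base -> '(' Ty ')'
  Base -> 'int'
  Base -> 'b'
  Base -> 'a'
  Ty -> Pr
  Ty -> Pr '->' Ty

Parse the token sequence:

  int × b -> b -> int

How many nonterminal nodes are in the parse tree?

11

[Ty [Pr [Pr [Base int]] × [Base b]] -> [Ty [Pr [Base b]] -> [Ty [Pr [Base int]]]]]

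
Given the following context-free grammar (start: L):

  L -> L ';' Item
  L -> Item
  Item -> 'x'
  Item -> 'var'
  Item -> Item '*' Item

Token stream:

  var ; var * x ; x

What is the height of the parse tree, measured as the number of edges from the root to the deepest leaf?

4

[L [L [L [Item var]] ; [Item [Item var] * [Item x]]] ; [Item x]]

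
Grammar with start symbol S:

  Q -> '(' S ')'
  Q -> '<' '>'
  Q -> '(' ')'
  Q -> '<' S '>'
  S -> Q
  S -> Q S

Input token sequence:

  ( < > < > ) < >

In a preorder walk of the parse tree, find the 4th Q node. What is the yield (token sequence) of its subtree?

[S [Q ( [S [Q < >] [S [Q < >]]] )] [S [Q < >]]]

< >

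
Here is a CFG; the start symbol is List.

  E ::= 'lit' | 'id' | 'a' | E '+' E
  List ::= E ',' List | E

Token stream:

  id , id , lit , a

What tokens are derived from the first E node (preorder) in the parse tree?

id

[List [E id] , [List [E id] , [List [E lit] , [List [E a]]]]]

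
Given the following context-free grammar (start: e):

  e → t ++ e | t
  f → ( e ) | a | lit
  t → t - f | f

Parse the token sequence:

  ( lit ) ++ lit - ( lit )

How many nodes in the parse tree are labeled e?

[e [t [f ( [e [t [f lit]]] )]] ++ [e [t [t [f lit]] - [f ( [e [t [f lit]]] )]]]]

4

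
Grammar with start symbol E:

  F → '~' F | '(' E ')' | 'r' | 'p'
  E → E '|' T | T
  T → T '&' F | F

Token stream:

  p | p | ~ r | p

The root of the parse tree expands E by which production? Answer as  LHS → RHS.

E → E '|' T

[E [E [E [E [T [F p]]] | [T [F p]]] | [T [F ~ [F r]]]] | [T [F p]]]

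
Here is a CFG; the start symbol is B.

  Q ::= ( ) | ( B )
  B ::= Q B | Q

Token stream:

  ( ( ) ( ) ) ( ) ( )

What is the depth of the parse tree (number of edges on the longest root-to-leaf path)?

5

[B [Q ( [B [Q ( )] [B [Q ( )]]] )] [B [Q ( )] [B [Q ( )]]]]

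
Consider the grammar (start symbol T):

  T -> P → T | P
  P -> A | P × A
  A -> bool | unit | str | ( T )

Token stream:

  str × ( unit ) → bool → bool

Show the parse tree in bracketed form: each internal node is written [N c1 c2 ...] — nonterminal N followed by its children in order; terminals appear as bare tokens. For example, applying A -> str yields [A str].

[T [P [P [A str]] × [A ( [T [P [A unit]]] )]] → [T [P [A bool]] → [T [P [A bool]]]]]

T
P → T
P × A → T
A × A → T
str × A → T
str × ( T ) → T
str × ( P ) → T
str × ( A ) → T
str × ( unit ) → T
str × ( unit ) → P → T
str × ( unit ) → A → T
str × ( unit ) → bool → T
str × ( unit ) → bool → P
str × ( unit ) → bool → A
str × ( unit ) → bool → bool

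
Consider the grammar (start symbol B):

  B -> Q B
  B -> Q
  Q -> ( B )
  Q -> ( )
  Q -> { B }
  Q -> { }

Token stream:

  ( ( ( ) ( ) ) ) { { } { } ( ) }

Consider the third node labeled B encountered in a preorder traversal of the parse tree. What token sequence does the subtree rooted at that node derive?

( ) ( )

[B [Q ( [B [Q ( [B [Q ( )] [B [Q ( )]]] )]] )] [B [Q { [B [Q { }] [B [Q { }] [B [Q ( )]]]] }]]]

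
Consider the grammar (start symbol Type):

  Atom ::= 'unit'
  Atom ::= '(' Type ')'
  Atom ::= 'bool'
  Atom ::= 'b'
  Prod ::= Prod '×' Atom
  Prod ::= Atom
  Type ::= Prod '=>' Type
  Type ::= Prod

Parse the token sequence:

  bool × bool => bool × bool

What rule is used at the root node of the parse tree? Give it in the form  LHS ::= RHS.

[Type [Prod [Prod [Atom bool]] × [Atom bool]] => [Type [Prod [Prod [Atom bool]] × [Atom bool]]]]

Type ::= Prod '=>' Type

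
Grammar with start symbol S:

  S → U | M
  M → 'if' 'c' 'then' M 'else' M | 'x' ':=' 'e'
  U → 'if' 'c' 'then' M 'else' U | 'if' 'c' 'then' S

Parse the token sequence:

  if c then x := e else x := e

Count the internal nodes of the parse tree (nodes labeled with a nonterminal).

[S [M if c then [M x := e] else [M x := e]]]

4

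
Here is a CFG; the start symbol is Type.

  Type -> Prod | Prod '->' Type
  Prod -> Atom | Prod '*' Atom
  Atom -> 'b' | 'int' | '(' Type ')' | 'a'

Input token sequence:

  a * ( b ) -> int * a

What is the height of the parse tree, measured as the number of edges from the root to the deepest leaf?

6

[Type [Prod [Prod [Atom a]] * [Atom ( [Type [Prod [Atom b]]] )]] -> [Type [Prod [Prod [Atom int]] * [Atom a]]]]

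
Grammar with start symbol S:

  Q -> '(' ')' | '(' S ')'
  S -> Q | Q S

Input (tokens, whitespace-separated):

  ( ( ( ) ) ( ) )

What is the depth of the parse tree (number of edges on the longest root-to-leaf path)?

[S [Q ( [S [Q ( [S [Q ( )]] )] [S [Q ( )]]] )]]

6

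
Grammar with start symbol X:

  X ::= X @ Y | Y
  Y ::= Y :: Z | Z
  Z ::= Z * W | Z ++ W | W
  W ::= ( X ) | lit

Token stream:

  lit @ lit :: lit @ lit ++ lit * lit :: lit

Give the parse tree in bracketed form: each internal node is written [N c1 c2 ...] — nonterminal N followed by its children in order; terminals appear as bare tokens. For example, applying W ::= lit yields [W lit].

X
X @ Y
X @ Y @ Y
Y @ Y @ Y
Z @ Y @ Y
W @ Y @ Y
lit @ Y @ Y
lit @ Y :: Z @ Y
lit @ Z :: Z @ Y
lit @ W :: Z @ Y
lit @ lit :: Z @ Y
lit @ lit :: W @ Y
lit @ lit :: lit @ Y
lit @ lit :: lit @ Y :: Z
lit @ lit :: lit @ Z :: Z
lit @ lit :: lit @ Z * W :: Z
lit @ lit :: lit @ Z ++ W * W :: Z
lit @ lit :: lit @ W ++ W * W :: Z
lit @ lit :: lit @ lit ++ W * W :: Z
lit @ lit :: lit @ lit ++ lit * W :: Z
lit @ lit :: lit @ lit ++ lit * lit :: Z
lit @ lit :: lit @ lit ++ lit * lit :: W
lit @ lit :: lit @ lit ++ lit * lit :: lit

[X [X [X [Y [Z [W lit]]]] @ [Y [Y [Z [W lit]]] :: [Z [W lit]]]] @ [Y [Y [Z [Z [Z [W lit]] ++ [W lit]] * [W lit]]] :: [Z [W lit]]]]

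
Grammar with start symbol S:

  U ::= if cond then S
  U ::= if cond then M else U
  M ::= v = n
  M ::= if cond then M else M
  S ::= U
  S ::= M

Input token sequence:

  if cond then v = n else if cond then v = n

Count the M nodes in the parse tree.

[S [U if cond then [M v = n] else [U if cond then [S [M v = n]]]]]

2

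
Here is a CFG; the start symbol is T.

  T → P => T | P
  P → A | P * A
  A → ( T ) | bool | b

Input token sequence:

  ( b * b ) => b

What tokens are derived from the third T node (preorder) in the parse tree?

b

[T [P [A ( [T [P [P [A b]] * [A b]]] )]] => [T [P [A b]]]]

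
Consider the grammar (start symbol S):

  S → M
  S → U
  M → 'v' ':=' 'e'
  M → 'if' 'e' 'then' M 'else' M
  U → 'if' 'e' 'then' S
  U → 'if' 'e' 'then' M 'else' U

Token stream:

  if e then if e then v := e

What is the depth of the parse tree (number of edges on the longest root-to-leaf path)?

[S [U if e then [S [U if e then [S [M v := e]]]]]]

6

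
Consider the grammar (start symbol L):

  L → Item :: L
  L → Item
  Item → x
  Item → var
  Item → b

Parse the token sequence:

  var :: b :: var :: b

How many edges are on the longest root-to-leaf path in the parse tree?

5

[L [Item var] :: [L [Item b] :: [L [Item var] :: [L [Item b]]]]]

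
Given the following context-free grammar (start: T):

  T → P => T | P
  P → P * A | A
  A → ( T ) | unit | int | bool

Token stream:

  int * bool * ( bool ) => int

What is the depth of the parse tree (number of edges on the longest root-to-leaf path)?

6

[T [P [P [P [A int]] * [A bool]] * [A ( [T [P [A bool]]] )]] => [T [P [A int]]]]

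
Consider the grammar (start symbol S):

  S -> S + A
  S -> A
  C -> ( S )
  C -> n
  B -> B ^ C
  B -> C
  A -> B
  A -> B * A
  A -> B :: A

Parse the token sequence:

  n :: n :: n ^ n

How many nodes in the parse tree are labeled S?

[S [A [B [C n]] :: [A [B [C n]] :: [A [B [B [C n]] ^ [C n]]]]]]

1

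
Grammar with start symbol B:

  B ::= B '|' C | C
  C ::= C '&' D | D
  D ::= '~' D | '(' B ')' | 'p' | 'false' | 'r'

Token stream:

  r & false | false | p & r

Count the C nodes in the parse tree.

5

[B [B [B [C [C [D r]] & [D false]]] | [C [D false]]] | [C [C [D p]] & [D r]]]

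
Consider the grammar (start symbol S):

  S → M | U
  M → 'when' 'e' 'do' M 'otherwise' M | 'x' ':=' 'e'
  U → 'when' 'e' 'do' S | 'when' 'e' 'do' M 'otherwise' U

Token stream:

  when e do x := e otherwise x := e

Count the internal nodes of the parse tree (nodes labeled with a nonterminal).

[S [M when e do [M x := e] otherwise [M x := e]]]

4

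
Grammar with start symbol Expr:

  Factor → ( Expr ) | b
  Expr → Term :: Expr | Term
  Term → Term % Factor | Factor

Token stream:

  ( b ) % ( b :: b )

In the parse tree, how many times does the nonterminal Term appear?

5

[Expr [Term [Term [Factor ( [Expr [Term [Factor b]]] )]] % [Factor ( [Expr [Term [Factor b]] :: [Expr [Term [Factor b]]]] )]]]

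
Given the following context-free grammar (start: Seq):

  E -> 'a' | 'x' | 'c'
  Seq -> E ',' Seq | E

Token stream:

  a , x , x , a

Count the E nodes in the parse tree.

[Seq [E a] , [Seq [E x] , [Seq [E x] , [Seq [E a]]]]]

4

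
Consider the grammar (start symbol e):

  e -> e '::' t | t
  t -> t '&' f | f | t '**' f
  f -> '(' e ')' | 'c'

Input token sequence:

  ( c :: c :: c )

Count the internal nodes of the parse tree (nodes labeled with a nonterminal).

[e [t [f ( [e [e [e [t [f c]]] :: [t [f c]]] :: [t [f c]]] )]]]

12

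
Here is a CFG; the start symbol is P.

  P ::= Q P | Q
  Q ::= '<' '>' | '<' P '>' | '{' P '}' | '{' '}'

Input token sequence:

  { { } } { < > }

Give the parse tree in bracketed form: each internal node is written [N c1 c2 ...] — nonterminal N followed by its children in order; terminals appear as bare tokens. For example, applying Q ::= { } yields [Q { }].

P
Q P
{ P } P
{ Q } P
{ { } } P
{ { } } Q
{ { } } { P }
{ { } } { Q }
{ { } } { < > }

[P [Q { [P [Q { }]] }] [P [Q { [P [Q < >]] }]]]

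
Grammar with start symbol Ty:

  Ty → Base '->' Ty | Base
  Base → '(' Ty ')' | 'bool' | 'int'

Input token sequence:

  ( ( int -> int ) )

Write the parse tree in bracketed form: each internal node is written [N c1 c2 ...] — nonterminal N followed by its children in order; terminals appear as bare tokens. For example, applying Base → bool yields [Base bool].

[Ty [Base ( [Ty [Base ( [Ty [Base int] -> [Ty [Base int]]] )]] )]]

Ty
Base
( Ty )
( Base )
( ( Ty ) )
( ( Base -> Ty ) )
( ( int -> Ty ) )
( ( int -> Base ) )
( ( int -> int ) )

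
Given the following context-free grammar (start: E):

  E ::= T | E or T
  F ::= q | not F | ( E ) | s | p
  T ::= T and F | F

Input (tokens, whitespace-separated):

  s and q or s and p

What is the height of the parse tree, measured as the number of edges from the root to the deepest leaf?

[E [E [T [T [F s]] and [F q]]] or [T [T [F s]] and [F p]]]

5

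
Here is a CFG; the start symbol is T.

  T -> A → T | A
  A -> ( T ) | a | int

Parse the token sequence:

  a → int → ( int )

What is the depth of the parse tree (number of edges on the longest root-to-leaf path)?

6

[T [A a] → [T [A int] → [T [A ( [T [A int]] )]]]]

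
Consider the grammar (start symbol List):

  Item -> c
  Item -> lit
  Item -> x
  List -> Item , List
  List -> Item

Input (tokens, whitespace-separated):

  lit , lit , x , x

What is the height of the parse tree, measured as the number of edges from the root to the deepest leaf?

[List [Item lit] , [List [Item lit] , [List [Item x] , [List [Item x]]]]]

5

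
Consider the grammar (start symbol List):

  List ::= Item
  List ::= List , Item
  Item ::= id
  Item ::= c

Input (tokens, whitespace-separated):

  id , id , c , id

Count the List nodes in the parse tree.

[List [List [List [List [Item id]] , [Item id]] , [Item c]] , [Item id]]

4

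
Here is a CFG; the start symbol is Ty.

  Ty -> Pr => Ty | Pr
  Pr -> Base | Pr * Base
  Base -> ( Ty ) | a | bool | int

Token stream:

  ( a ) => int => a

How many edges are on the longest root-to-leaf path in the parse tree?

[Ty [Pr [Base ( [Ty [Pr [Base a]]] )]] => [Ty [Pr [Base int]] => [Ty [Pr [Base a]]]]]

6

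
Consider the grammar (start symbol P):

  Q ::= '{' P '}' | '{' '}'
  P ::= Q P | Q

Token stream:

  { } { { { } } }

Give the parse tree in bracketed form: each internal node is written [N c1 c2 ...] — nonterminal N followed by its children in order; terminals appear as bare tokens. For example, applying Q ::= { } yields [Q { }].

[P [Q { }] [P [Q { [P [Q { [P [Q { }]] }]] }]]]

P
Q P
{ } P
{ } Q
{ } { P }
{ } { Q }
{ } { { P } }
{ } { { Q } }
{ } { { { } } }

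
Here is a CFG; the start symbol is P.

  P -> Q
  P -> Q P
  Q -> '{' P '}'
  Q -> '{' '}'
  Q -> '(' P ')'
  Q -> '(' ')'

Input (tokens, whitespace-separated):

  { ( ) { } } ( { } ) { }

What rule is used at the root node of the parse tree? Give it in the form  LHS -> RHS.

[P [Q { [P [Q ( )] [P [Q { }]]] }] [P [Q ( [P [Q { }]] )] [P [Q { }]]]]

P -> Q P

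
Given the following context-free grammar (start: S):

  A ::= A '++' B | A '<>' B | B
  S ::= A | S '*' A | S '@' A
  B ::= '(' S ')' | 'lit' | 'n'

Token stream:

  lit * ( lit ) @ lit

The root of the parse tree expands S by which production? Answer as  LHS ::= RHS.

S ::= S '@' A

[S [S [S [A [B lit]]] * [A [B ( [S [A [B lit]]] )]]] @ [A [B lit]]]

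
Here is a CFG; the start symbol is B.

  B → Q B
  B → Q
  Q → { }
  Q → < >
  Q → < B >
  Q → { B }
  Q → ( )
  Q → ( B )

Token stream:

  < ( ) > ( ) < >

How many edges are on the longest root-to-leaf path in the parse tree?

4

[B [Q < [B [Q ( )]] >] [B [Q ( )] [B [Q < >]]]]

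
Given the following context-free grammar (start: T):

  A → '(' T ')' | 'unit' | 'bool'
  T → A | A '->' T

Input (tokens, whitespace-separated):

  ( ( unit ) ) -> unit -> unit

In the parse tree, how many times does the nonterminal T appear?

5

[T [A ( [T [A ( [T [A unit]] )]] )] -> [T [A unit] -> [T [A unit]]]]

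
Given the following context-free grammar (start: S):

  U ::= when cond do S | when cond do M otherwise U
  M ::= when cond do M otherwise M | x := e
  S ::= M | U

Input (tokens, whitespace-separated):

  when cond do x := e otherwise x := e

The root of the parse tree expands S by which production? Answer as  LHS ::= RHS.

[S [M when cond do [M x := e] otherwise [M x := e]]]

S ::= M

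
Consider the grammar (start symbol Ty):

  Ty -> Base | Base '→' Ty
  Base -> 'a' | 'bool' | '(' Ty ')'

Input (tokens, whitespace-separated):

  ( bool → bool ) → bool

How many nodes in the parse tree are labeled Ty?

4

[Ty [Base ( [Ty [Base bool] → [Ty [Base bool]]] )] → [Ty [Base bool]]]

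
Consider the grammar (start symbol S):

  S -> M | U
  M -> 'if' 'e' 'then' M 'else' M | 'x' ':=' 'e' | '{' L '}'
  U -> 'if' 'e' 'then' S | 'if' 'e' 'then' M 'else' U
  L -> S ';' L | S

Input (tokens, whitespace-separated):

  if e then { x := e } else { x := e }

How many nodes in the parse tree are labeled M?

5

[S [M if e then [M { [L [S [M x := e]]] }] else [M { [L [S [M x := e]]] }]]]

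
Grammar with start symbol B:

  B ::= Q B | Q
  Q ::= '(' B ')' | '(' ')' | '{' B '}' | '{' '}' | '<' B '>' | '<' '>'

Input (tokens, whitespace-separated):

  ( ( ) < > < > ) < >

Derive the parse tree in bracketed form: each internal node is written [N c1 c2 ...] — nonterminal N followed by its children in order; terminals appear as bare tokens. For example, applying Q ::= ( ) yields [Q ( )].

B
Q B
( B ) B
( Q B ) B
( ( ) B ) B
( ( ) Q B ) B
( ( ) < > B ) B
( ( ) < > Q ) B
( ( ) < > < > ) B
( ( ) < > < > ) Q
( ( ) < > < > ) < >

[B [Q ( [B [Q ( )] [B [Q < >] [B [Q < >]]]] )] [B [Q < >]]]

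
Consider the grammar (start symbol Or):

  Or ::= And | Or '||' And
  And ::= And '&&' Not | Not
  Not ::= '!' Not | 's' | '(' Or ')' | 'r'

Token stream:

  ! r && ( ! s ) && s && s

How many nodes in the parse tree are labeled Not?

7

[Or [And [And [And [And [Not ! [Not r]]] && [Not ( [Or [And [Not ! [Not s]]]] )]] && [Not s]] && [Not s]]]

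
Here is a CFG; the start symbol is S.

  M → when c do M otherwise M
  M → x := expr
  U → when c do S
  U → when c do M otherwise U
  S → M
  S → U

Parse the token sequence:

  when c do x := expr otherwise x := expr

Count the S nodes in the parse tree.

[S [M when c do [M x := expr] otherwise [M x := expr]]]

1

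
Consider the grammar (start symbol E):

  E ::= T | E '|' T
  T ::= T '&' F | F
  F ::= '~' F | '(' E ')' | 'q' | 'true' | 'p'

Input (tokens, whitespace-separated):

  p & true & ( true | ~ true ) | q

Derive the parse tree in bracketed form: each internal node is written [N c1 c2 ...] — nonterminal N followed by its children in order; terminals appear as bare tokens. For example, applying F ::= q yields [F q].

E
E | T
T | T
T & F | T
T & F & F | T
F & F & F | T
p & F & F | T
p & true & F | T
p & true & ( E ) | T
p & true & ( E | T ) | T
p & true & ( T | T ) | T
p & true & ( F | T ) | T
p & true & ( true | T ) | T
p & true & ( true | F ) | T
p & true & ( true | ~ F ) | T
p & true & ( true | ~ true ) | T
p & true & ( true | ~ true ) | F
p & true & ( true | ~ true ) | q

[E [E [T [T [T [F p]] & [F true]] & [F ( [E [E [T [F true]]] | [T [F ~ [F true]]]] )]]] | [T [F q]]]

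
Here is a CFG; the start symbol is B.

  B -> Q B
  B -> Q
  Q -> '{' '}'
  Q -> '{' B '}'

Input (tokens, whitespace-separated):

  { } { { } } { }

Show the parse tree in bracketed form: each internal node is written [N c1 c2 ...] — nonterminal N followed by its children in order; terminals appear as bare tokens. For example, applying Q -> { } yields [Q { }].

B
Q B
{ } B
{ } Q B
{ } { B } B
{ } { Q } B
{ } { { } } B
{ } { { } } Q
{ } { { } } { }

[B [Q { }] [B [Q { [B [Q { }]] }] [B [Q { }]]]]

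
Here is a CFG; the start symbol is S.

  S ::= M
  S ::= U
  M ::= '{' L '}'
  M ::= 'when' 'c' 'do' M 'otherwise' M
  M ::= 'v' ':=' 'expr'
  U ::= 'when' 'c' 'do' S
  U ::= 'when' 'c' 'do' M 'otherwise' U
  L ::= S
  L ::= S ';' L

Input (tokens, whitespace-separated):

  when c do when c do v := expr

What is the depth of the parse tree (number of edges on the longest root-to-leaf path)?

[S [U when c do [S [U when c do [S [M v := expr]]]]]]

6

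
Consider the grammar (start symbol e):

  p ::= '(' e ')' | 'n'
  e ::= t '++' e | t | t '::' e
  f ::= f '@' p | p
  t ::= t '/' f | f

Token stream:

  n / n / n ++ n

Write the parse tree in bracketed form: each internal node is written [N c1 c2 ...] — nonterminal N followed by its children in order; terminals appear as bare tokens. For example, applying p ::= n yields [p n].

e
t ++ e
t / f ++ e
t / f / f ++ e
f / f / f ++ e
p / f / f ++ e
n / f / f ++ e
n / p / f ++ e
n / n / f ++ e
n / n / p ++ e
n / n / n ++ e
n / n / n ++ t
n / n / n ++ f
n / n / n ++ p
n / n / n ++ n

[e [t [t [t [f [p n]]] / [f [p n]]] / [f [p n]]] ++ [e [t [f [p n]]]]]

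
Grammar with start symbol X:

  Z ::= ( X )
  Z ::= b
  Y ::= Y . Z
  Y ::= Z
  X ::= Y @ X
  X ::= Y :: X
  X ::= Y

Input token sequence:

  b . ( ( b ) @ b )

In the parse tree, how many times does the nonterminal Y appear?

[X [Y [Y [Z b]] . [Z ( [X [Y [Z ( [X [Y [Z b]]] )]] @ [X [Y [Z b]]]] )]]]

5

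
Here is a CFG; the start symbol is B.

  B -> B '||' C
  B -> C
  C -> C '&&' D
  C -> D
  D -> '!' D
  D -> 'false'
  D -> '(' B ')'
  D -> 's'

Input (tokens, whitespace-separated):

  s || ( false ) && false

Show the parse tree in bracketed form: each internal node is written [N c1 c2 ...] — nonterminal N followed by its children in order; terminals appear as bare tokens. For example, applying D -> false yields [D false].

B
B || C
C || C
D || C
s || C
s || C && D
s || D && D
s || ( B ) && D
s || ( C ) && D
s || ( D ) && D
s || ( false ) && D
s || ( false ) && false

[B [B [C [D s]]] || [C [C [D ( [B [C [D false]]] )]] && [D false]]]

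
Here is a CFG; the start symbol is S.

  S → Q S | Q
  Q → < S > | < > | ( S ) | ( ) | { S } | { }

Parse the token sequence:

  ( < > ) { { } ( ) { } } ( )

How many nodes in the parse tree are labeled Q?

7

[S [Q ( [S [Q < >]] )] [S [Q { [S [Q { }] [S [Q ( )] [S [Q { }]]]] }] [S [Q ( )]]]]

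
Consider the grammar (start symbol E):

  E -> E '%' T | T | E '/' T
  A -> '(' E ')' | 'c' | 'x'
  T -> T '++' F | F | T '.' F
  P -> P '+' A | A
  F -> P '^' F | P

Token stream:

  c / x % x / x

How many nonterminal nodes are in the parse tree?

20

[E [E [E [E [T [F [P [A c]]]]] / [T [F [P [A x]]]]] % [T [F [P [A x]]]]] / [T [F [P [A x]]]]]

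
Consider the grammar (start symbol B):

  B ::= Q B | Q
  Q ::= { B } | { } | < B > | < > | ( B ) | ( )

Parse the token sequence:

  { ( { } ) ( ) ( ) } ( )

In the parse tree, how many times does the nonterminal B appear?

6

[B [Q { [B [Q ( [B [Q { }]] )] [B [Q ( )] [B [Q ( )]]]] }] [B [Q ( )]]]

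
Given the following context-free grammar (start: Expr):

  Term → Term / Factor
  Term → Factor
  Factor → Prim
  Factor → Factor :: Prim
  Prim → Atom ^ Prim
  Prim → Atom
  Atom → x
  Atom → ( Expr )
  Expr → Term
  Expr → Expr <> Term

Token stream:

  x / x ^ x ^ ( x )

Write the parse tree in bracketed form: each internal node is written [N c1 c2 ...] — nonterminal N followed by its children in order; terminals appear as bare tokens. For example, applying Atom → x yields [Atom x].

Expr
Term
Term / Factor
Factor / Factor
Prim / Factor
Atom / Factor
x / Factor
x / Prim
x / Atom ^ Prim
x / x ^ Prim
x / x ^ Atom ^ Prim
x / x ^ x ^ Prim
x / x ^ x ^ Atom
x / x ^ x ^ ( Expr )
x / x ^ x ^ ( Term )
x / x ^ x ^ ( Factor )
x / x ^ x ^ ( Prim )
x / x ^ x ^ ( Atom )
x / x ^ x ^ ( x )

[Expr [Term [Term [Factor [Prim [Atom x]]]] / [Factor [Prim [Atom x] ^ [Prim [Atom x] ^ [Prim [Atom ( [Expr [Term [Factor [Prim [Atom x]]]]] )]]]]]]]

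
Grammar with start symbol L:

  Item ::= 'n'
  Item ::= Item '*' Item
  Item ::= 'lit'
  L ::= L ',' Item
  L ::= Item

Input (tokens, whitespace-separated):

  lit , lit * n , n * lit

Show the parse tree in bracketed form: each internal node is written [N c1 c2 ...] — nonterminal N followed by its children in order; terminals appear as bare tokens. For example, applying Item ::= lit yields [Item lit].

L
L , Item
L , Item , Item
Item , Item , Item
lit , Item , Item
lit , Item * Item , Item
lit , lit * Item , Item
lit , lit * n , Item
lit , lit * n , Item * Item
lit , lit * n , n * Item
lit , lit * n , n * lit

[L [L [L [Item lit]] , [Item [Item lit] * [Item n]]] , [Item [Item n] * [Item lit]]]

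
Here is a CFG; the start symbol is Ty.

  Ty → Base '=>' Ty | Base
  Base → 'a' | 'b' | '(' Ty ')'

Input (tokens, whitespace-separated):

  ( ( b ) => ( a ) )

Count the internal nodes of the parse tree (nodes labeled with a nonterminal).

10

[Ty [Base ( [Ty [Base ( [Ty [Base b]] )] => [Ty [Base ( [Ty [Base a]] )]]] )]]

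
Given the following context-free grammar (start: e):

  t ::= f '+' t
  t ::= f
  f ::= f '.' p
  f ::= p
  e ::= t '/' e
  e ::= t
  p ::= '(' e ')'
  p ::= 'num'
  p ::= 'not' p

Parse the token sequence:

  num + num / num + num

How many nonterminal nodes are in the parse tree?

[e [t [f [p num]] + [t [f [p num]]]] / [e [t [f [p num]] + [t [f [p num]]]]]]

14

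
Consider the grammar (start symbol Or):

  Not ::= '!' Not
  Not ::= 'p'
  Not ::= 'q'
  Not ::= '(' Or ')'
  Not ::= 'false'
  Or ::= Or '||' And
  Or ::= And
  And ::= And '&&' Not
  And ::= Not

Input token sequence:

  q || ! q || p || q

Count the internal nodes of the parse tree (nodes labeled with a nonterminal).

[Or [Or [Or [Or [And [Not q]]] || [And [Not ! [Not q]]]] || [And [Not p]]] || [And [Not q]]]

13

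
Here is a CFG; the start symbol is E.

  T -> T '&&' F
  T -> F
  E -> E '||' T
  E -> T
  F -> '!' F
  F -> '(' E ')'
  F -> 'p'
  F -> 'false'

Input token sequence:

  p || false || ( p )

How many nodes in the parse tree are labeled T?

[E [E [E [T [F p]]] || [T [F false]]] || [T [F ( [E [T [F p]]] )]]]

4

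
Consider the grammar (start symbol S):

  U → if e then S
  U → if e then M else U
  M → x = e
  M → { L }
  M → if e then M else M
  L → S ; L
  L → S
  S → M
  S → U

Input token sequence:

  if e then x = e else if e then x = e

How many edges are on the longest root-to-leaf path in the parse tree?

5

[S [U if e then [M x = e] else [U if e then [S [M x = e]]]]]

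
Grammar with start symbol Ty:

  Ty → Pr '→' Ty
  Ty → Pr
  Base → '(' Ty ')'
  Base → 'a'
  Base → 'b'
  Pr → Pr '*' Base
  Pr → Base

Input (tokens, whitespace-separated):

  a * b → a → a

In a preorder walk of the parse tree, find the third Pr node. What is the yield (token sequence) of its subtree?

a

[Ty [Pr [Pr [Base a]] * [Base b]] → [Ty [Pr [Base a]] → [Ty [Pr [Base a]]]]]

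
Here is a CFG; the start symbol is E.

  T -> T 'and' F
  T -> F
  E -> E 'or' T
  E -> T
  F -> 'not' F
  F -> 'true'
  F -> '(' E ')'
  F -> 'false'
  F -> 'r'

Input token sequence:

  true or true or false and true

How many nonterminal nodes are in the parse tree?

[E [E [E [T [F true]]] or [T [F true]]] or [T [T [F false]] and [F true]]]

11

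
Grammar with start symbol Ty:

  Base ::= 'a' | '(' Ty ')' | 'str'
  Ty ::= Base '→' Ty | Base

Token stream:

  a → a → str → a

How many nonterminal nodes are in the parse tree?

[Ty [Base a] → [Ty [Base a] → [Ty [Base str] → [Ty [Base a]]]]]

8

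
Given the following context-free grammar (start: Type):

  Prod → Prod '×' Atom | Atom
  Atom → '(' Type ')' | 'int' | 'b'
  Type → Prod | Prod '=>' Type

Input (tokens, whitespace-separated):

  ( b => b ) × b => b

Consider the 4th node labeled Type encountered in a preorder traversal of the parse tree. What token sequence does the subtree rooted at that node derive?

[Type [Prod [Prod [Atom ( [Type [Prod [Atom b]] => [Type [Prod [Atom b]]]] )]] × [Atom b]] => [Type [Prod [Atom b]]]]

b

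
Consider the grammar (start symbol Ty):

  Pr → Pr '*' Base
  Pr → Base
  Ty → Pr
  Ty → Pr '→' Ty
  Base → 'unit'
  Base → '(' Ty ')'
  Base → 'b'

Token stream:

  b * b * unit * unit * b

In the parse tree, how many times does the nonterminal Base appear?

5

[Ty [Pr [Pr [Pr [Pr [Pr [Base b]] * [Base b]] * [Base unit]] * [Base unit]] * [Base b]]]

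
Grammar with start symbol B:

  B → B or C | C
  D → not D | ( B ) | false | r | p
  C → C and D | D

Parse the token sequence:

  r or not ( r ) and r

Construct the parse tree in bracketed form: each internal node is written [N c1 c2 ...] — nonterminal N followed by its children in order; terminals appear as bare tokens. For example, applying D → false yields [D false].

[B [B [C [D r]]] or [C [C [D not [D ( [B [C [D r]]] )]]] and [D r]]]

B
B or C
C or C
D or C
r or C
r or C and D
r or D and D
r or not D and D
r or not ( B ) and D
r or not ( C ) and D
r or not ( D ) and D
r or not ( r ) and D
r or not ( r ) and r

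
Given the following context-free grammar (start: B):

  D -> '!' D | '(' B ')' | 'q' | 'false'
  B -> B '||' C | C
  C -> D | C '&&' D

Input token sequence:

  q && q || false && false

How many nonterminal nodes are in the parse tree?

[B [B [C [C [D q]] && [D q]]] || [C [C [D false]] && [D false]]]

10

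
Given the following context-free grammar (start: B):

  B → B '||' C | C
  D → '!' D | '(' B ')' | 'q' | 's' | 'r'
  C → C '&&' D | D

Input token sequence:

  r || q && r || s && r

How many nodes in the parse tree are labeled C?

[B [B [B [C [D r]]] || [C [C [D q]] && [D r]]] || [C [C [D s]] && [D r]]]

5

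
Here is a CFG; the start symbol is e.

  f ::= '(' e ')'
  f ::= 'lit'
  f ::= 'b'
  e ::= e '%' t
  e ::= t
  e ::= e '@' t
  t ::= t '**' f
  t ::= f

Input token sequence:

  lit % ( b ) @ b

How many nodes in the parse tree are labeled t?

[e [e [e [t [f lit]]] % [t [f ( [e [t [f b]]] )]]] @ [t [f b]]]

4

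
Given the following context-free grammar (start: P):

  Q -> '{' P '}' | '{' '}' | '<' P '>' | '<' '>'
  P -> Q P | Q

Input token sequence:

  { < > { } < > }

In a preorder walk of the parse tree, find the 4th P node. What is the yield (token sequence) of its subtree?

< >

[P [Q { [P [Q < >] [P [Q { }] [P [Q < >]]]] }]]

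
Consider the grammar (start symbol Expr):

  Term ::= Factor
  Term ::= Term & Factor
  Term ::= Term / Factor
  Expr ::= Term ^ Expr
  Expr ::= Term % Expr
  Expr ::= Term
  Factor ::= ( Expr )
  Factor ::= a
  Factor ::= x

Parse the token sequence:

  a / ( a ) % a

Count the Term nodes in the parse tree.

4

[Expr [Term [Term [Factor a]] / [Factor ( [Expr [Term [Factor a]]] )]] % [Expr [Term [Factor a]]]]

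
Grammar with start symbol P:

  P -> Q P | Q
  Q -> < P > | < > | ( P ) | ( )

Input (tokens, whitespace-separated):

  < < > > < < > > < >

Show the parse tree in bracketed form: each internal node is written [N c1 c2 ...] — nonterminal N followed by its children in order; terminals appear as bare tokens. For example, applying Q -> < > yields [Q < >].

[P [Q < [P [Q < >]] >] [P [Q < [P [Q < >]] >] [P [Q < >]]]]

P
Q P
< P > P
< Q > P
< < > > P
< < > > Q P
< < > > < P > P
< < > > < Q > P
< < > > < < > > P
< < > > < < > > Q
< < > > < < > > < >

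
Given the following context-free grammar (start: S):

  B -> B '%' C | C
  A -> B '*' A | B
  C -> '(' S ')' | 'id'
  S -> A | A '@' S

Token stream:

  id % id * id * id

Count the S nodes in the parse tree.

[S [A [B [B [C id]] % [C id]] * [A [B [C id]] * [A [B [C id]]]]]]

1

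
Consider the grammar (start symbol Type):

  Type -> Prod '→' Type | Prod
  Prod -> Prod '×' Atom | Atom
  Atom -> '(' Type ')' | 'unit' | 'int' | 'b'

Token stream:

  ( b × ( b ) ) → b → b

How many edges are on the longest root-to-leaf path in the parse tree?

[Type [Prod [Atom ( [Type [Prod [Prod [Atom b]] × [Atom ( [Type [Prod [Atom b]]] )]]] )]] → [Type [Prod [Atom b]] → [Type [Prod [Atom b]]]]]

9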